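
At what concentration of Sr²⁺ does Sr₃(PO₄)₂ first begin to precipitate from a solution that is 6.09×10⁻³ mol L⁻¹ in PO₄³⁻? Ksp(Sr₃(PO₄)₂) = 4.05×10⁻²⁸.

2.22×10⁻⁸ M

Precipitation of each salt begins when its ion product equals Ksp.
Sr₃(PO₄)₂(s) ⇌ 3 Sr²⁺(aq) + 2 PO₄³⁻(aq)
Ksp = [Sr²⁺]^3[PO₄³⁻]^2 = [Sr²⁺]^3(6.09×10⁻³)^2
[Sr²⁺]^3 = 4.05×10⁻²⁸ / (6.09×10⁻³)^2 = 1.09×10⁻²³
[Sr²⁺] = 2.22×10⁻⁸ mol L⁻¹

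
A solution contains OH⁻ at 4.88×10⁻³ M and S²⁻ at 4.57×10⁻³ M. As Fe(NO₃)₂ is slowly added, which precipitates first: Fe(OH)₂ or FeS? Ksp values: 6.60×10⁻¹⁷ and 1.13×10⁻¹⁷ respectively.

FeS

Precipitation begins when Q = Ksp.
For Fe(OH)₂: [Fe²⁺] = (Ksp/[OH⁻]^2) = 2.77×10⁻¹² M
For FeS: [Fe²⁺] = (Ksp/[S²⁻]) = 2.47×10⁻¹⁵ M
FeS requires the lower [Fe²⁺], so it precipitates first.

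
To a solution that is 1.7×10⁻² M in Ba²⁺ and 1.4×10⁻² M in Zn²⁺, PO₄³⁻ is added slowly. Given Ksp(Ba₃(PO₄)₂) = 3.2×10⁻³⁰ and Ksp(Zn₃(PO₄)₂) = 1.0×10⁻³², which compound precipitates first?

The threshold for precipitation is Q = Ksp.
For Ba₃(PO₄)₂: [PO₄³⁻] = (Ksp/[Ba²⁺]^3)^(1/2) = 8.1×10⁻¹³ M
For Zn₃(PO₄)₂: [PO₄³⁻] = (Ksp/[Zn²⁺]^3)^(1/2) = 6.0×10⁻¹⁴ M
Since Zn₃(PO₄)₂ needs less PO₄³⁻ to reach saturation, it precipitates first.

Zn₃(PO₄)₂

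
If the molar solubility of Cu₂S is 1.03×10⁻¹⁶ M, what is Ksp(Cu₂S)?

Ksp = 4.37×10⁻⁴⁸

Cu₂S(s) ⇌ 2 Cu⁺(aq) + S²⁻(aq)
If s mol/L of Cu₂S dissolves, [Cu⁺] = 2s and [S²⁻] = s.
Ksp = [Cu⁺]^2[S²⁻] = (2s)^2 · s = 4s^3
Ksp = 4 × (1.03×10⁻¹⁶)^3 = 4.37×10⁻⁴⁸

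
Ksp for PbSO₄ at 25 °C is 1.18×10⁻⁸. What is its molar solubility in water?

PbSO₄(s) ⇌ Pb²⁺(aq) + SO₄²⁻(aq)
If s mol/L of PbSO₄ dissolves, [Pb²⁺] = s and [SO₄²⁻] = s.
Ksp = [Pb²⁺][SO₄²⁻] = s · s = s^2
s^2 = 1.18×10⁻⁸
s = 1.09×10⁻⁴ mol/L

1.09×10⁻⁴ M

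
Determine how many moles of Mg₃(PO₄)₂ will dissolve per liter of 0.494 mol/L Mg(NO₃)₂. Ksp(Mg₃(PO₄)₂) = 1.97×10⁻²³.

Mg₃(PO₄)₂(s) ⇌ 3 Mg²⁺(aq) + 2 PO₄³⁻(aq)
Mg²⁺ is already present at 0.494 mol/L. If s mol/L of Mg₃(PO₄)₂ dissolves, [PO₄³⁻] = 2s while [Mg²⁺] ≈ 0.494 mol/L.
Ksp = [Mg²⁺]^3[PO₄³⁻]^2 = (0.494)^3(2s)^2
(2s)^2 = 1.97×10⁻²³ / (0.494)^3 = 1.63×10⁻²²
s = 6.39×10⁻¹² mol/L

6.39×10⁻¹² M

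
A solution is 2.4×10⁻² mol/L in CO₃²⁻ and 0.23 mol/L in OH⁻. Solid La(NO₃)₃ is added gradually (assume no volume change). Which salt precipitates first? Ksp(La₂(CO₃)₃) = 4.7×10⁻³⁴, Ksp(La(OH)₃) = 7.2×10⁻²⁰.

La(OH)₃

Precipitation of each salt begins when its ion product equals Ksp.
For La₂(CO₃)₃: [La³⁺] = (Ksp/[CO₃²⁻]^3)^(1/2) = 5.8×10⁻¹⁵ mol/L
For La(OH)₃: [La³⁺] = (Ksp/[OH⁻]^3) = 5.9×10⁻¹⁸ mol/L
La(OH)₃ requires the lower [La³⁺], so it precipitates first.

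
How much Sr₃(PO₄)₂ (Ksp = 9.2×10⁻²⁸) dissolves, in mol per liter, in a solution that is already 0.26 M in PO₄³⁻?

8.0×10⁻¹⁰ M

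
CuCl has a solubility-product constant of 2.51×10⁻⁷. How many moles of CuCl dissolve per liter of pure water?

CuCl(s) ⇌ Cu⁺(aq) + Cl⁻(aq)
With molar solubility s: [Cu⁺] = s, [Cl⁻] = s.
Ksp = [Cu⁺][Cl⁻] = s · s = s^2
s^2 = 2.51×10⁻⁷
Taking the 2nd root, s = 5.01×10⁻⁴ M.

5.01×10⁻⁴ M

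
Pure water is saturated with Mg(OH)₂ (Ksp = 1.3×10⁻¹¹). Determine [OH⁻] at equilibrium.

3.0×10⁻⁴ M

Mg(OH)₂(s) ⇌ Mg²⁺(aq) + 2 OH⁻(aq)
Let s be the molar solubility. Then [Mg²⁺] = s and [OH⁻] = 2s.
Ksp = [Mg²⁺][OH⁻]^2 = s · (2s)^2 = 4s^3 = 1.3×10⁻¹¹
s = 1.5×10⁻⁴ M
[OH⁻] = 2s = 3.0×10⁻⁴ M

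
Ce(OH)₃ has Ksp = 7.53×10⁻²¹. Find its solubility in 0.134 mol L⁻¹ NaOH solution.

Ce(OH)₃(s) ⇌ Ce³⁺(aq) + 3 OH⁻(aq)
The solution already contains OH⁻ at 0.134 mol L⁻¹. Let s be the molar solubility of Ce(OH)₃.
[OH⁻] ≈ 0.134 mol L⁻¹ (common ion dominates); [Ce³⁺] = s.
Ksp = [Ce³⁺][OH⁻]^3 = s(0.134)^3
s = 7.53×10⁻²¹ / (0.134)^3 = 3.13×10⁻¹⁸
s = 3.13×10⁻¹⁸ mol L⁻¹

3.13×10⁻¹⁸ M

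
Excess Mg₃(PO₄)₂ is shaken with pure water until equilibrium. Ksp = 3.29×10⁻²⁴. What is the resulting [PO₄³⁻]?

1.58×10⁻⁵ M

Mg₃(PO₄)₂(s) ⇌ 3 Mg²⁺(aq) + 2 PO₄³⁻(aq)
With molar solubility s: [Mg²⁺] = 3s, [PO₄³⁻] = 2s.
Ksp = [Mg²⁺]^3[PO₄³⁻]^2 = (3s)^3 · (2s)^2 = 108s^5 = 3.29×10⁻²⁴
s = 7.88×10⁻⁶ mol L⁻¹
[PO₄³⁻] = 2s = 1.58×10⁻⁵ mol L⁻¹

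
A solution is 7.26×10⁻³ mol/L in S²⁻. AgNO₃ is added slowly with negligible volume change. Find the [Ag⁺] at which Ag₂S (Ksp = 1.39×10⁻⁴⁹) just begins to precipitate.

4.38×10⁻²⁴ M

Precipitation begins when Q = Ksp.
Ag₂S(s) ⇌ 2 Ag⁺(aq) + S²⁻(aq)
Ksp = [Ag⁺]^2[S²⁻] = [Ag⁺]^2(7.26×10⁻³)
[Ag⁺]^2 = 1.39×10⁻⁴⁹ / (7.26×10⁻³) = 1.91×10⁻⁴⁷
[Ag⁺] = 4.38×10⁻²⁴ mol/L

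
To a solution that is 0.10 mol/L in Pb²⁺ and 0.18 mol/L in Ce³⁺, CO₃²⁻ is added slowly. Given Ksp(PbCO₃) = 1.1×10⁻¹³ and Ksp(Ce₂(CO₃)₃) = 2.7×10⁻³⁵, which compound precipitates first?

A salt starts to precipitate once the ion product Q reaches its Ksp.
For PbCO₃: [CO₃²⁻] = (Ksp/[Pb²⁺]) = 1.1×10⁻¹² mol/L
For Ce₂(CO₃)₃: [CO₃²⁻] = (Ksp/[Ce³⁺]^2)^(1/3) = 9.4×10⁻¹² mol/L
The smaller threshold [CO₃²⁻] is reached first, so PbCO₃ precipitates first.

PbCO₃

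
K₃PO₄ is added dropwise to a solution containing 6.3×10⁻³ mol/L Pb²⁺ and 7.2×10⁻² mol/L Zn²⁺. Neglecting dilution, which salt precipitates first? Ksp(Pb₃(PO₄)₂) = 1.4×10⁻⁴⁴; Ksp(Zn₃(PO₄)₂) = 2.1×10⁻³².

Pb₃(PO₄)₂

The threshold for precipitation is Q = Ksp.
For Pb₃(PO₄)₂: [PO₄³⁻] = (Ksp/[Pb²⁺]^3)^(1/2) = 2.4×10⁻¹⁹ mol/L
For Zn₃(PO₄)₂: [PO₄³⁻] = (Ksp/[Zn²⁺]^3)^(1/2) = 7.5×10⁻¹⁵ mol/L
Pb₃(PO₄)₂ requires the lower [PO₄³⁻], so it precipitates first.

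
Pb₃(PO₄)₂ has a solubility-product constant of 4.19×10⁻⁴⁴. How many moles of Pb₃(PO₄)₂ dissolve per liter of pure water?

Pb₃(PO₄)₂(s) ⇌ 3 Pb²⁺(aq) + 2 PO₄³⁻(aq)
If s mol/L of Pb₃(PO₄)₂ dissolves, [Pb²⁺] = 3s and [PO₄³⁻] = 2s.
Ksp = [Pb²⁺]^3[PO₄³⁻]^2 = (3s)^3 · (2s)^2 = 108s^5
108s^5 = 4.19×10⁻⁴⁴  ⇒  s^5 = 3.88×10⁻⁴⁶
Taking the 5th root, s = 8.27×10⁻¹⁰ mol/L.

8.27×10⁻¹⁰ M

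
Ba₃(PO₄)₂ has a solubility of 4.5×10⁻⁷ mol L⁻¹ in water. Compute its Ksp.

Ba₃(PO₄)₂(s) ⇌ 3 Ba²⁺(aq) + 2 PO₄³⁻(aq)
If s mol/L of Ba₃(PO₄)₂ dissolves, [Ba²⁺] = 3s and [PO₄³⁻] = 2s.
Ksp = [Ba²⁺]^3[PO₄³⁻]^2 = (3s)^3 · (2s)^2 = 108s^5
Ksp = 108 × (4.5×10⁻⁷)^5 = 2.0×10⁻³⁰

Ksp = 2.0×10⁻³⁰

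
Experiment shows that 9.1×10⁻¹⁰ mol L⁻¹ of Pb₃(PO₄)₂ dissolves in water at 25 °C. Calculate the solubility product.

Ksp = 6.7×10⁻⁴⁴

Pb₃(PO₄)₂(s) ⇌ 3 Pb²⁺(aq) + 2 PO₄³⁻(aq)
Call the molar solubility s, so that [Pb²⁺] = 3s and [PO₄³⁻] = 2s.
Ksp = [Pb²⁺]^3[PO₄³⁻]^2 = (3s)^3 · (2s)^2 = 108s^5
Ksp = 108 × (9.1×10⁻¹⁰)^5 = 6.7×10⁻⁴⁴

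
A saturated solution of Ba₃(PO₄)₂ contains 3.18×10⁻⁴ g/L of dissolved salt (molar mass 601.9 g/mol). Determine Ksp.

Molar solubility s = (3.18×10⁻⁴ g/L) / (601.9 g/mol) = 5.2833×10⁻⁷ mol/L
Ba₃(PO₄)₂(s) ⇌ 3 Ba²⁺(aq) + 2 PO₄³⁻(aq)
With molar solubility s: [Ba²⁺] = 3s, [PO₄³⁻] = 2s.
Ksp = [Ba²⁺]^3[PO₄³⁻]^2 = (3s)^3 · (2s)^2 = 108s^5
Ksp = 108 × (5.2833×10⁻⁷)^5 = 4.45×10⁻³⁰

Ksp = 4.45×10⁻³⁰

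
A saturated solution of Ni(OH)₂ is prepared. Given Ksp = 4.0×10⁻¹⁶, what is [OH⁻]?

Ni(OH)₂(s) ⇌ Ni²⁺(aq) + 2 OH⁻(aq)
Let s be the molar solubility. Then [Ni²⁺] = s and [OH⁻] = 2s.
Ksp = [Ni²⁺][OH⁻]^2 = s · (2s)^2 = 4s^3 = 4.0×10⁻¹⁶
s = 4.6×10⁻⁶ M
[OH⁻] = 2s = 9.3×10⁻⁶ M

9.3×10⁻⁶ M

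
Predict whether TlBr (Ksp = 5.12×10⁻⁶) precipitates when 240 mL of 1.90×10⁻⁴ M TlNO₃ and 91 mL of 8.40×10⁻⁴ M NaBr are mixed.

No

Total volume after mixing = 240 + 91 = 331 mL.
[Tl⁺] = (1.90×10⁻⁴)(240)/331 = 1.38×10⁻⁴ M
[Br⁻] = (8.40×10⁻⁴)(91)/331 = 2.31×10⁻⁴ M
Q = [Tl⁺][Br⁻] = 3.18×10⁻⁸
Q = 3.18×10⁻⁸ < Ksp = 5.12×10⁻⁶, so the solution is unsaturated and no precipitate forms.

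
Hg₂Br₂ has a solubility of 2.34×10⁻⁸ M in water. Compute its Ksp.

Ksp = 5.13×10⁻²³

Hg₂Br₂(s) ⇌ Hg₂²⁺(aq) + 2 Br⁻(aq)
Let s be the molar solubility. Then [Hg₂²⁺] = s and [Br⁻] = 2s.
Ksp = [Hg₂²⁺][Br⁻]^2 = s · (2s)^2 = 4s^3
Ksp = 4 × (2.34×10⁻⁸)^3 = 5.13×10⁻²³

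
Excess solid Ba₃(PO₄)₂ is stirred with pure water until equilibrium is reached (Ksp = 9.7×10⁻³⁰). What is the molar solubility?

Ba₃(PO₄)₂(s) ⇌ 3 Ba²⁺(aq) + 2 PO₄³⁻(aq)
Call the molar solubility s, so that [Ba²⁺] = 3s and [PO₄³⁻] = 2s.
Ksp = [Ba²⁺]^3[PO₄³⁻]^2 = (3s)^3 · (2s)^2 = 108s^5
108s^5 = 9.7×10⁻³⁰  ⇒  s^5 = 9.0×10⁻³²
s = (9.0×10⁻³²)^(1/5) = 6.2×10⁻⁷ mol L⁻¹

6.2×10⁻⁷ M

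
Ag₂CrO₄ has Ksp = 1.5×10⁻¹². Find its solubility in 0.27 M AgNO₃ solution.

2.1×10⁻¹¹ M

Ag₂CrO₄(s) ⇌ 2 Ag⁺(aq) + CrO₄²⁻(aq)
Let s be the solubility of Ag₂CrO₄ here. The common ion gives [Ag⁺] ≈ 0.27 M, and [CrO₄²⁻] = s.
Ksp = [Ag⁺]^2[CrO₄²⁻] = (0.27)^2s
s = 1.5×10⁻¹² / (0.27)^2 = 2.1×10⁻¹¹
s = 2.1×10⁻¹¹ M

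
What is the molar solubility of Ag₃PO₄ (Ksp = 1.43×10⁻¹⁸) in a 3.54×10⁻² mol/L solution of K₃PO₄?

1.14×10⁻⁶ M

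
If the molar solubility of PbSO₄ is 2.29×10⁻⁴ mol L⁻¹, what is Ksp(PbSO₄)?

Ksp = 5.24×10⁻⁸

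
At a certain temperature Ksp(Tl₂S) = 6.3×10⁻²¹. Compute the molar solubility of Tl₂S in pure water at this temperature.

Tl₂S(s) ⇌ 2 Tl⁺(aq) + S²⁻(aq)
Let s be the molar solubility. Then [Tl⁺] = 2s and [S²⁻] = s.
Ksp = [Tl⁺]^2[S²⁻] = (2s)^2 · s = 4s^3
4s^3 = 6.3×10⁻²¹  ⇒  s^3 = 1.6×10⁻²¹
s = (1.6×10⁻²¹)^(1/3) = 1.2×10⁻⁷ M

1.2×10⁻⁷ M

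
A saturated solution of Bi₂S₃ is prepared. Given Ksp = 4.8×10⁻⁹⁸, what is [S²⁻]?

4.0×10⁻²⁰ M

Bi₂S₃(s) ⇌ 2 Bi³⁺(aq) + 3 S²⁻(aq)
Let s be the molar solubility. Then [Bi³⁺] = 2s and [S²⁻] = 3s.
Ksp = [Bi³⁺]^2[S²⁻]^3 = (2s)^2 · (3s)^3 = 108s^5 = 4.8×10⁻⁹⁸
s = 1.3×10⁻²⁰ mol/L
[S²⁻] = 3s = 4.0×10⁻²⁰ mol/L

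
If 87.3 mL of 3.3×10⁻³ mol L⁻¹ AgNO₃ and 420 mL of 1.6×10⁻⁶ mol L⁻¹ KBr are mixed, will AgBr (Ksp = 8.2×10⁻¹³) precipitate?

The combined volume is 507.3 mL.
[Ag⁺] = (3.3×10⁻³)(87.3)/507.3 = 5.7×10⁻⁴ mol L⁻¹
[Br⁻] = (1.6×10⁻⁶)(420)/507.3 = 1.3×10⁻⁶ mol L⁻¹
Q = [Ag⁺][Br⁻] = 7.5×10⁻¹⁰
Since Q (7.5×10⁻¹⁰) exceeds Ksp (8.2×10⁻¹³), AgBr will precipitate.

Yes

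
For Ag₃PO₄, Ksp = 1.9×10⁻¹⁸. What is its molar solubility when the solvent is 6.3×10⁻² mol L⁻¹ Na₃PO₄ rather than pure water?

1.0×10⁻⁶ M

Ag₃PO₄(s) ⇌ 3 Ag⁺(aq) + PO₄³⁻(aq)
With PO₄³⁻ already at 6.3×10⁻² mol L⁻¹ and s small, take [PO₄³⁻] ≈ 6.3×10⁻² mol L⁻¹ and [Ag⁺] = 3s.
Ksp = [Ag⁺]^3[PO₄³⁻] = (3s)^3(6.3×10⁻²)
(3s)^3 = 1.9×10⁻¹⁸ / (6.3×10⁻²) = 3.0×10⁻¹⁷
s = 1.0×10⁻⁶ mol L⁻¹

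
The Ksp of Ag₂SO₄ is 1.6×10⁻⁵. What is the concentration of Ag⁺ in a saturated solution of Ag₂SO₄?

3.2×10⁻² M

Ag₂SO₄(s) ⇌ 2 Ag⁺(aq) + SO₄²⁻(aq)
Let s be the molar solubility. Then [Ag⁺] = 2s and [SO₄²⁻] = s.
Ksp = [Ag⁺]^2[SO₄²⁻] = (2s)^2 · s = 4s^3 = 1.6×10⁻⁵
s = 1.6×10⁻² mol L⁻¹
[Ag⁺] = 2s = 3.2×10⁻² mol L⁻¹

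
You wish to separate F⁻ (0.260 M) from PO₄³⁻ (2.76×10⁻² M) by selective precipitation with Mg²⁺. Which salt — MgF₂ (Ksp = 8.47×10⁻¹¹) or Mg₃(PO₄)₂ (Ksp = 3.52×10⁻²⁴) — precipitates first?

Precipitation begins when Q = Ksp.
For MgF₂: [Mg²⁺] = (Ksp/[F⁻]^2) = 1.25×10⁻⁹ M
For Mg₃(PO₄)₂: [Mg²⁺] = (Ksp/[PO₄³⁻]^2)^(1/3) = 1.67×10⁻⁷ M
The smaller threshold [Mg²⁺] is reached first, so MgF₂ precipitates first.

MgF₂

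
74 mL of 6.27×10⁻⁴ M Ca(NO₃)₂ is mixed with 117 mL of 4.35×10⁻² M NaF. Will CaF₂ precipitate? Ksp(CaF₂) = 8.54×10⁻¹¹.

Yes

The combined volume is 191 mL.
[Ca²⁺] = (6.27×10⁻⁴)(74)/191 = 2.43×10⁻⁴ M
[F⁻] = (4.35×10⁻²)(117)/191 = 2.66×10⁻² M
Q = [Ca²⁺][F⁻]^2 = 1.72×10⁻⁷
Since Q (1.72×10⁻⁷) exceeds Ksp (8.54×10⁻¹¹), CaF₂ will precipitate.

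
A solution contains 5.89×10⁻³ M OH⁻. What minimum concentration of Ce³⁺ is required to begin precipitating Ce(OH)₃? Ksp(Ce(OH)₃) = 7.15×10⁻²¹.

3.50×10⁻¹⁴ M

Each salt precipitates once Q = Ksp for that salt.
Ce(OH)₃(s) ⇌ Ce³⁺(aq) + 3 OH⁻(aq)
Ksp = [Ce³⁺][OH⁻]^3 = [Ce³⁺](5.89×10⁻³)^3
[Ce³⁺] = 7.15×10⁻²¹ / (5.89×10⁻³)^3 = 3.50×10⁻¹⁴
[Ce³⁺] = 3.50×10⁻¹⁴ M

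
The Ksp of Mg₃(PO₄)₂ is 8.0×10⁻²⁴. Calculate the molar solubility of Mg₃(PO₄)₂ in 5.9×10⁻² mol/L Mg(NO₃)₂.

9.9×10⁻¹¹ M

Mg₃(PO₄)₂(s) ⇌ 3 Mg²⁺(aq) + 2 PO₄³⁻(aq)
The solution already contains Mg²⁺ at 5.9×10⁻² mol/L. Let s be the molar solubility of Mg₃(PO₄)₂.
[Mg²⁺] ≈ 5.9×10⁻² mol/L (common ion dominates); [PO₄³⁻] = 2s.
Ksp = [Mg²⁺]^3[PO₄³⁻]^2 = (5.9×10⁻²)^3(2s)^2
(2s)^2 = 8.0×10⁻²⁴ / (5.9×10⁻²)^3 = 3.9×10⁻²⁰
s = 9.9×10⁻¹¹ mol/L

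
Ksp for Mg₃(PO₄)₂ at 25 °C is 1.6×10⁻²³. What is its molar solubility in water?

1.1×10⁻⁵ M

Mg₃(PO₄)₂(s) ⇌ 3 Mg²⁺(aq) + 2 PO₄³⁻(aq)
With molar solubility s: [Mg²⁺] = 3s, [PO₄³⁻] = 2s.
Ksp = [Mg²⁺]^3[PO₄³⁻]^2 = (3s)^3 · (2s)^2 = 108s^5
108s^5 = 1.6×10⁻²³  ⇒  s^5 = 1.5×10⁻²⁵
s = (1.5×10⁻²⁵)^(1/5) = 1.1×10⁻⁵ mol/L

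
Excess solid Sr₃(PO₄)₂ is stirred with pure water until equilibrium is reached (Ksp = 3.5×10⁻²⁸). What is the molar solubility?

1.3×10⁻⁶ M

Sr₃(PO₄)₂(s) ⇌ 3 Sr²⁺(aq) + 2 PO₄³⁻(aq)
Let s be the molar solubility. Then [Sr²⁺] = 3s and [PO₄³⁻] = 2s.
Ksp = [Sr²⁺]^3[PO₄³⁻]^2 = (3s)^3 · (2s)^2 = 108s^5
108s^5 = 3.5×10⁻²⁸  ⇒  s^5 = 3.2×10⁻³⁰
s = (3.2×10⁻³⁰)^(1/5) = 1.3×10⁻⁶ mol L⁻¹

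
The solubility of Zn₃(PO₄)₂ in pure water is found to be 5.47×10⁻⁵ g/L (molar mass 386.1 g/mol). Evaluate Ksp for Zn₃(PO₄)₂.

Molar solubility s = (5.47×10⁻⁵ g/L) / (386.1 g/mol) = 1.4167×10⁻⁷ mol/L
Zn₃(PO₄)₂(s) ⇌ 3 Zn²⁺(aq) + 2 PO₄³⁻(aq)
Let s be the molar solubility. Then [Zn²⁺] = 3s and [PO₄³⁻] = 2s.
Ksp = [Zn²⁺]^3[PO₄³⁻]^2 = (3s)^3 · (2s)^2 = 108s^5
Ksp = 108 × (1.4167×10⁻⁷)^5 = 6.16×10⁻³³

Ksp = 6.16×10⁻³³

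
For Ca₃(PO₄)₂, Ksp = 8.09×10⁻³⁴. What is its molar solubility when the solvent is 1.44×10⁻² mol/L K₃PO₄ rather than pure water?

Ca₃(PO₄)₂(s) ⇌ 3 Ca²⁺(aq) + 2 PO₄³⁻(aq)
The solution already contains PO₄³⁻ at 1.44×10⁻² mol/L. Let s be the molar solubility of Ca₃(PO₄)₂.
[PO₄³⁻] ≈ 1.44×10⁻² mol/L (common ion dominates); [Ca²⁺] = 3s.
Ksp = [Ca²⁺]^3[PO₄³⁻]^2 = (3s)^3(1.44×10⁻²)^2
(3s)^3 = 8.09×10⁻³⁴ / (1.44×10⁻²)^2 = 3.90×10⁻³⁰
s = 5.25×10⁻¹¹ mol/L

5.25×10⁻¹¹ M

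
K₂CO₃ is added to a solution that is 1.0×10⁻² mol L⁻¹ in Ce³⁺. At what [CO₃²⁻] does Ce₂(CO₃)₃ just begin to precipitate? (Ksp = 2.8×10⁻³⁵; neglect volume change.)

6.5×10⁻¹¹ M

The threshold for precipitation is Q = Ksp.
Ce₂(CO₃)₃(s) ⇌ 2 Ce³⁺(aq) + 3 CO₃²⁻(aq)
Ksp = [Ce³⁺]^2[CO₃²⁻]^3 = [CO₃²⁻]^3(1.0×10⁻²)^2
[CO₃²⁻]^3 = 2.8×10⁻³⁵ / (1.0×10⁻²)^2 = 2.8×10⁻³¹
[CO₃²⁻] = 6.5×10⁻¹¹ mol L⁻¹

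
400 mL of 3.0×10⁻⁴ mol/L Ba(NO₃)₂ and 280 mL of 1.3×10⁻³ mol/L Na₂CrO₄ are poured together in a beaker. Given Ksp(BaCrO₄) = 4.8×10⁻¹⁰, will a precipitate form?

Yes

The combined volume is 680 mL.
[Ba²⁺] = (3.0×10⁻⁴)(400)/680 = 1.8×10⁻⁴ mol/L
[CrO₄²⁻] = (1.3×10⁻³)(280)/680 = 5.4×10⁻⁴ mol/L
Q = [Ba²⁺][CrO₄²⁻] = 9.4×10⁻⁸
Q = 9.4×10⁻⁸ > Ksp = 4.8×10⁻¹⁰, so the solution is supersaturated and BaCrO₄ precipitates.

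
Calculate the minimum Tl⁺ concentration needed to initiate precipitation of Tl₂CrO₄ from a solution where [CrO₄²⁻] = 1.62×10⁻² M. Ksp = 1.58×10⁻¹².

Precipitation of each salt begins when its ion product equals Ksp.
Tl₂CrO₄(s) ⇌ 2 Tl⁺(aq) + CrO₄²⁻(aq)
Ksp = [Tl⁺]^2[CrO₄²⁻] = [Tl⁺]^2(1.62×10⁻²)
[Tl⁺]^2 = 1.58×10⁻¹² / (1.62×10⁻²) = 9.75×10⁻¹¹
[Tl⁺] = 9.88×10⁻⁶ M

9.88×10⁻⁶ M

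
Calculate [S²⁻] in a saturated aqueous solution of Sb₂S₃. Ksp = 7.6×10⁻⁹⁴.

Sb₂S₃(s) ⇌ 2 Sb³⁺(aq) + 3 S²⁻(aq)
If s mol/L of Sb₂S₃ dissolves, [Sb³⁺] = 2s and [S²⁻] = 3s.
Ksp = [Sb³⁺]^2[S²⁻]^3 = (2s)^2 · (3s)^3 = 108s^5 = 7.6×10⁻⁹⁴
s = 9.3×10⁻²⁰ M
[S²⁻] = 3s = 2.8×10⁻¹⁹ M

2.8×10⁻¹⁹ M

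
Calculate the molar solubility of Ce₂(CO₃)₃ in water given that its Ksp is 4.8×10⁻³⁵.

Ce₂(CO₃)₃(s) ⇌ 2 Ce³⁺(aq) + 3 CO₃²⁻(aq)
Let s be the molar solubility. Then [Ce³⁺] = 2s and [CO₃²⁻] = 3s.
Ksp = [Ce³⁺]^2[CO₃²⁻]^3 = (2s)^2 · (3s)^3 = 108s^5
108s^5 = 4.8×10⁻³⁵  ⇒  s^5 = 4.4×10⁻³⁷
Taking the 5th root, s = 5.4×10⁻⁸ M.

5.4×10⁻⁸ M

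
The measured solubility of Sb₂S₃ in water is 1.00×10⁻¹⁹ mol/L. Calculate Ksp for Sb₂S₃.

Ksp = 1.08×10⁻⁹³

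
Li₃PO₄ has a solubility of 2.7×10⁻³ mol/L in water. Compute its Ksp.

Ksp = 1.4×10⁻⁹

Li₃PO₄(s) ⇌ 3 Li⁺(aq) + PO₄³⁻(aq)
Call the molar solubility s, so that [Li⁺] = 3s and [PO₄³⁻] = s.
Ksp = [Li⁺]^3[PO₄³⁻] = (3s)^3 · s = 27s^4
Ksp = 27 × (2.7×10⁻³)^4 = 1.4×10⁻⁹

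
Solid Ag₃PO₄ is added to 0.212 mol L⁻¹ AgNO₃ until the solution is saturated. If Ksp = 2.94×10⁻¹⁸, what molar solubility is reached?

3.09×10⁻¹⁶ M

Ag₃PO₄(s) ⇌ 3 Ag⁺(aq) + PO₄³⁻(aq)
Let s be the solubility of Ag₃PO₄ here. The common ion gives [Ag⁺] ≈ 0.212 mol L⁻¹, and [PO₄³⁻] = s.
Ksp = [Ag⁺]^3[PO₄³⁻] = (0.212)^3s
s = 2.94×10⁻¹⁸ / (0.212)^3 = 3.09×10⁻¹⁶
s = 3.09×10⁻¹⁶ mol L⁻¹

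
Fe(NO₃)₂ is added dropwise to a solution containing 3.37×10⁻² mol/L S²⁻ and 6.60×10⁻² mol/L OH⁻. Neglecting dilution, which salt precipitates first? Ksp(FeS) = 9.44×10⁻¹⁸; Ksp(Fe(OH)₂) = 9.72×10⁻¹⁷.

FeS

Precipitation of each salt begins when its ion product equals Ksp.
For FeS: [Fe²⁺] = (Ksp/[S²⁻]) = 2.80×10⁻¹⁶ mol/L
For Fe(OH)₂: [Fe²⁺] = (Ksp/[OH⁻]^2) = 2.23×10⁻¹⁴ mol/L
Since FeS needs less Fe²⁺ to reach saturation, it precipitates first.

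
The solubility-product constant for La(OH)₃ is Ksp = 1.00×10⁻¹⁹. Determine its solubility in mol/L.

7.80×10⁻⁶ M

La(OH)₃(s) ⇌ La³⁺(aq) + 3 OH⁻(aq)
With molar solubility s: [La³⁺] = s, [OH⁻] = 3s.
Ksp = [La³⁺][OH⁻]^3 = s · (3s)^3 = 27s^4
27s^4 = 1.00×10⁻¹⁹  ⇒  s^4 = 3.70×10⁻²¹
Taking the 4th root, s = 7.80×10⁻⁶ mol/L.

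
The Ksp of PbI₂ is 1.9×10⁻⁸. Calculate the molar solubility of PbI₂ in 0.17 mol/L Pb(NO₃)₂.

1.7×10⁻⁴ M

PbI₂(s) ⇌ Pb²⁺(aq) + 2 I⁻(aq)
Pb²⁺ is already present at 0.17 mol/L. If s mol/L of PbI₂ dissolves, [I⁻] = 2s while [Pb²⁺] ≈ 0.17 mol/L.
Ksp = [Pb²⁺][I⁻]^2 = (0.17)(2s)^2
(2s)^2 = 1.9×10⁻⁸ / (0.17) = 1.1×10⁻⁷
s = 1.7×10⁻⁴ mol/L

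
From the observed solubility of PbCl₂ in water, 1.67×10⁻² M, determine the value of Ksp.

PbCl₂(s) ⇌ Pb²⁺(aq) + 2 Cl⁻(aq)
If s mol/L of PbCl₂ dissolves, [Pb²⁺] = s and [Cl⁻] = 2s.
Ksp = [Pb²⁺][Cl⁻]^2 = s · (2s)^2 = 4s^3
Ksp = 4 × (1.67×10⁻²)^3 = 1.86×10⁻⁵

Ksp = 1.86×10⁻⁵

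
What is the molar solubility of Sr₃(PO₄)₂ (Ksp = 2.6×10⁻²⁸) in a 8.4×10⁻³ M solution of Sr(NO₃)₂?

Sr₃(PO₄)₂(s) ⇌ 3 Sr²⁺(aq) + 2 PO₄³⁻(aq)
Sr²⁺ is already present at 8.4×10⁻³ M. If s mol/L of Sr₃(PO₄)₂ dissolves, [PO₄³⁻] = 2s while [Sr²⁺] ≈ 8.4×10⁻³ M.
Ksp = [Sr²⁺]^3[PO₄³⁻]^2 = (8.4×10⁻³)^3(2s)^2
(2s)^2 = 2.6×10⁻²⁸ / (8.4×10⁻³)^3 = 4.4×10⁻²²
s = 1.0×10⁻¹¹ M

1.0×10⁻¹¹ M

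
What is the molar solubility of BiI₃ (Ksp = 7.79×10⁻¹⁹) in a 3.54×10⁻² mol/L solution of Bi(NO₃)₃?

BiI₃(s) ⇌ Bi³⁺(aq) + 3 I⁻(aq)
Bi³⁺ is already present at 3.54×10⁻² mol/L. If s mol/L of BiI₃ dissolves, [I⁻] = 3s while [Bi³⁺] ≈ 3.54×10⁻² mol/L.
Ksp = [Bi³⁺][I⁻]^3 = (3.54×10⁻²)(3s)^3
(3s)^3 = 7.79×10⁻¹⁹ / (3.54×10⁻²) = 2.20×10⁻¹⁷
s = 9.34×10⁻⁷ mol/L

9.34×10⁻⁷ M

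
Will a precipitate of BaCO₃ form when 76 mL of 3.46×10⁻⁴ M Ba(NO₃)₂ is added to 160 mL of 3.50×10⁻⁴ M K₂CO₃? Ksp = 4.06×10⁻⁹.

After mixing, V = 76 mL + 160 mL = 236 mL.
[Ba²⁺] = (3.46×10⁻⁴)(76)/236 = 1.11×10⁻⁴ M
[CO₃²⁻] = (3.50×10⁻⁴)(160)/236 = 2.37×10⁻⁴ M
Q = [Ba²⁺][CO₃²⁻] = 2.64×10⁻⁸
Because Q > Ksp (2.64×10⁻⁸ vs 4.06×10⁻⁹), a precipitate of BaCO₃ forms.

Yes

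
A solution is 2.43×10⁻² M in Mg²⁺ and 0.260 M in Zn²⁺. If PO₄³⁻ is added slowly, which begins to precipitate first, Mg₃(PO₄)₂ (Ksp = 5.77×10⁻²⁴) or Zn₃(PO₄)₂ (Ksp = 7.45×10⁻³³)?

A salt starts to precipitate once the ion product Q reaches its Ksp.
For Mg₃(PO₄)₂: [PO₄³⁻] = (Ksp/[Mg²⁺]^3)^(1/2) = 6.34×10⁻¹⁰ M
For Zn₃(PO₄)₂: [PO₄³⁻] = (Ksp/[Zn²⁺]^3)^(1/2) = 6.51×10⁻¹⁶ M
Zn₃(PO₄)₂ requires the lower [PO₄³⁻], so it precipitates first.

Zn₃(PO₄)₂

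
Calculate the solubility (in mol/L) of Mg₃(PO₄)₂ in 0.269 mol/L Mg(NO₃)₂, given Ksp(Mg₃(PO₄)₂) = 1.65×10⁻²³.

1.46×10⁻¹¹ M

Mg₃(PO₄)₂(s) ⇌ 3 Mg²⁺(aq) + 2 PO₄³⁻(aq)
With Mg²⁺ already at 0.269 mol/L and s small, take [Mg²⁺] ≈ 0.269 mol/L and [PO₄³⁻] = 2s.
Ksp = [Mg²⁺]^3[PO₄³⁻]^2 = (0.269)^3(2s)^2
(2s)^2 = 1.65×10⁻²³ / (0.269)^3 = 8.48×10⁻²²
s = 1.46×10⁻¹¹ mol/L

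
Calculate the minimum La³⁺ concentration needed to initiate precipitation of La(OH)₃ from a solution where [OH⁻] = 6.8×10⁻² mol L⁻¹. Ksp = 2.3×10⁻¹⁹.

7.3×10⁻¹⁶ M

Each salt precipitates once Q = Ksp for that salt.
La(OH)₃(s) ⇌ La³⁺(aq) + 3 OH⁻(aq)
Ksp = [La³⁺][OH⁻]^3 = [La³⁺](6.8×10⁻²)^3
[La³⁺] = 2.3×10⁻¹⁹ / (6.8×10⁻²)^3 = 7.3×10⁻¹⁶
[La³⁺] = 7.3×10⁻¹⁶ mol L⁻¹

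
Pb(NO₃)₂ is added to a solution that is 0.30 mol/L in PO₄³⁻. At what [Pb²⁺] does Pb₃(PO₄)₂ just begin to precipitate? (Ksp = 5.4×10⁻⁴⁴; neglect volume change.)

8.4×10⁻¹⁵ M

Precipitation of each salt begins when its ion product equals Ksp.
Pb₃(PO₄)₂(s) ⇌ 3 Pb²⁺(aq) + 2 PO₄³⁻(aq)
Ksp = [Pb²⁺]^3[PO₄³⁻]^2 = [Pb²⁺]^3(0.30)^2
[Pb²⁺]^3 = 5.4×10⁻⁴⁴ / (0.30)^2 = 6.0×10⁻⁴³
[Pb²⁺] = 8.4×10⁻¹⁵ mol/L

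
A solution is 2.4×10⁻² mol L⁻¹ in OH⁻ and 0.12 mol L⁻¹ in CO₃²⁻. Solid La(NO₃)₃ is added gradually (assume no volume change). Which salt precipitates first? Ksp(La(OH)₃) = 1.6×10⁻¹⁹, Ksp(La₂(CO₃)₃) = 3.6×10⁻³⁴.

Each salt precipitates once Q = Ksp for that salt.
For La(OH)₃: [La³⁺] = (Ksp/[OH⁻]^3) = 1.2×10⁻¹⁴ mol L⁻¹
For La₂(CO₃)₃: [La³⁺] = (Ksp/[CO₃²⁻]^3)^(1/2) = 4.6×10⁻¹⁶ mol L⁻¹
Since La₂(CO₃)₃ needs less La³⁺ to reach saturation, it precipitates first.

La₂(CO₃)₃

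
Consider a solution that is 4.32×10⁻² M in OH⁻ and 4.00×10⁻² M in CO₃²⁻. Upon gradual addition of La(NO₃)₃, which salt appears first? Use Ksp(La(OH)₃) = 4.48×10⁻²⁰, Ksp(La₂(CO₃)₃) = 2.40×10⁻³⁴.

La(OH)₃

The threshold for precipitation is Q = Ksp.
For La(OH)₃: [La³⁺] = (Ksp/[OH⁻]^3) = 5.56×10⁻¹⁶ M
For La₂(CO₃)₃: [La³⁺] = (Ksp/[CO₃²⁻]^3)^(1/2) = 1.94×10⁻¹⁵ M
La(OH)₃ requires the lower [La³⁺], so it precipitates first.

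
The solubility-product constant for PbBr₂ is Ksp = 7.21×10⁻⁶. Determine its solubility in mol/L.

PbBr₂(s) ⇌ Pb²⁺(aq) + 2 Br⁻(aq)
For each mole of PbBr₂ that dissolves per liter, [Pb²⁺] = s and [Br⁻] = 2s; let s denote this solubility.
Ksp = [Pb²⁺][Br⁻]^2 = s · (2s)^2 = 4s^3
4s^3 = 7.21×10⁻⁶  ⇒  s^3 = 1.80×10⁻⁶
s = (1.80×10⁻⁶)^(1/3) = 1.22×10⁻² M

1.22×10⁻² M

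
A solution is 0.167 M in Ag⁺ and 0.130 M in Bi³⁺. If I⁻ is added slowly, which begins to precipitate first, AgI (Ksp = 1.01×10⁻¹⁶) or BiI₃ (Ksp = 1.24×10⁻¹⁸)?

Precipitation of each salt begins when its ion product equals Ksp.
For AgI: [I⁻] = (Ksp/[Ag⁺]) = 6.05×10⁻¹⁶ M
For BiI₃: [I⁻] = (Ksp/[Bi³⁺])^(1/3) = 2.12×10⁻⁶ M
Since AgI needs less I⁻ to reach saturation, it precipitates first.

AgI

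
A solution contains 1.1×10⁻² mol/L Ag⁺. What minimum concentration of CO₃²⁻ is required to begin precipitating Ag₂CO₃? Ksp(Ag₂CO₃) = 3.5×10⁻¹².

2.9×10⁻⁸ M

The threshold for precipitation is Q = Ksp.
Ag₂CO₃(s) ⇌ 2 Ag⁺(aq) + CO₃²⁻(aq)
Ksp = [Ag⁺]^2[CO₃²⁻] = [CO₃²⁻](1.1×10⁻²)^2
[CO₃²⁻] = 3.5×10⁻¹² / (1.1×10⁻²)^2 = 2.9×10⁻⁸
[CO₃²⁻] = 2.9×10⁻⁸ mol/L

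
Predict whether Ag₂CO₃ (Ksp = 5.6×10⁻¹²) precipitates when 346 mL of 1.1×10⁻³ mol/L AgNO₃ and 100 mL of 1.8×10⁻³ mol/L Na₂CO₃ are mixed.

Yes

The combined volume is 446 mL.
[Ag⁺] = (1.1×10⁻³)(346)/446 = 8.5×10⁻⁴ mol/L
[CO₃²⁻] = (1.8×10⁻³)(100)/446 = 4.0×10⁻⁴ mol/L
Q = [Ag⁺]^2[CO₃²⁻] = 2.9×10⁻¹⁰
Because Q > Ksp (2.9×10⁻¹⁰ vs 5.6×10⁻¹²), a precipitate of Ag₂CO₃ forms.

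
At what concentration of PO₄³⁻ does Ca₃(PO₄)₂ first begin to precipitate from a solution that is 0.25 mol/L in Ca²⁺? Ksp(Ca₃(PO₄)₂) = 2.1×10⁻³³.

3.7×10⁻¹⁶ M

Precipitation of each salt begins when its ion product equals Ksp.
Ca₃(PO₄)₂(s) ⇌ 3 Ca²⁺(aq) + 2 PO₄³⁻(aq)
Ksp = [Ca²⁺]^3[PO₄³⁻]^2 = [PO₄³⁻]^2(0.25)^3
[PO₄³⁻]^2 = 2.1×10⁻³³ / (0.25)^3 = 1.3×10⁻³¹
[PO₄³⁻] = 3.7×10⁻¹⁶ mol/L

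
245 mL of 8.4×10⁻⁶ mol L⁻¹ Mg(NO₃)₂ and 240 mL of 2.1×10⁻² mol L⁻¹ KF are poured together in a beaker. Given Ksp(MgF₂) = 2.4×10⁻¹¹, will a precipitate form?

Yes

After mixing, V = 245 mL + 240 mL = 485 mL.
[Mg²⁺] = (8.4×10⁻⁶)(245)/485 = 4.2×10⁻⁶ mol L⁻¹
[F⁻] = (2.1×10⁻²)(240)/485 = 1.0×10⁻² mol L⁻¹
Q = [Mg²⁺][F⁻]^2 = 4.6×10⁻¹⁰
Q = 4.6×10⁻¹⁰ > Ksp = 2.4×10⁻¹¹, so the solution is supersaturated and MgF₂ precipitates.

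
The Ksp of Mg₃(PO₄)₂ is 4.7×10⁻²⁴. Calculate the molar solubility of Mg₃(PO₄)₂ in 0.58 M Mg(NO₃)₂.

2.5×10⁻¹² M

Mg₃(PO₄)₂(s) ⇌ 3 Mg²⁺(aq) + 2 PO₄³⁻(aq)
Let s be the solubility of Mg₃(PO₄)₂ here. The common ion gives [Mg²⁺] ≈ 0.58 M, and [PO₄³⁻] = 2s.
Ksp = [Mg²⁺]^3[PO₄³⁻]^2 = (0.58)^3(2s)^2
(2s)^2 = 4.7×10⁻²⁴ / (0.58)^3 = 2.4×10⁻²³
s = 2.5×10⁻¹² M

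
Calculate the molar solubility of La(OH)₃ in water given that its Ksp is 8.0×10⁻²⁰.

La(OH)₃(s) ⇌ La³⁺(aq) + 3 OH⁻(aq)
For each mole of La(OH)₃ that dissolves per liter, [La³⁺] = s and [OH⁻] = 3s; let s denote this solubility.
Ksp = [La³⁺][OH⁻]^3 = s · (3s)^3 = 27s^4
27s^4 = 8.0×10⁻²⁰  ⇒  s^4 = 3.0×10⁻²¹
s = (3.0×10⁻²¹)^(1/4) = 7.4×10⁻⁶ M

7.4×10⁻⁶ M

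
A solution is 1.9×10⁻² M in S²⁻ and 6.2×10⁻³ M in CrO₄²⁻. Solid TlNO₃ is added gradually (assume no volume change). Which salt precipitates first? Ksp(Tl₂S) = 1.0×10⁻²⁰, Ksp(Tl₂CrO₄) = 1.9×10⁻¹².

Tl₂S

The threshold for precipitation is Q = Ksp.
For Tl₂S: [Tl⁺] = (Ksp/[S²⁻])^(1/2) = 7.3×10⁻¹⁰ M
For Tl₂CrO₄: [Tl⁺] = (Ksp/[CrO₄²⁻])^(1/2) = 1.8×10⁻⁵ M
Since Tl₂S needs less Tl⁺ to reach saturation, it precipitates first.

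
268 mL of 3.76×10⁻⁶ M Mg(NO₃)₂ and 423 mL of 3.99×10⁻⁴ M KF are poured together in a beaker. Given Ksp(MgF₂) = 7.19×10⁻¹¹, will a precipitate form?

No

Total volume after mixing = 268 + 423 = 691 mL.
[Mg²⁺] = (3.76×10⁻⁶)(268)/691 = 1.46×10⁻⁶ M
[F⁻] = (3.99×10⁻⁴)(423)/691 = 2.44×10⁻⁴ M
Q = [Mg²⁺][F⁻]^2 = 8.70×10⁻¹⁴
Since Q (8.70×10⁻¹⁴) is less than Ksp (7.19×10⁻¹¹), no MgF₂ precipitates.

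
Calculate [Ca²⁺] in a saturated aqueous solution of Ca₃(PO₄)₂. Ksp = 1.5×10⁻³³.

3.2×10⁻⁷ M

Ca₃(PO₄)₂(s) ⇌ 3 Ca²⁺(aq) + 2 PO₄³⁻(aq)
If s mol/L of Ca₃(PO₄)₂ dissolves, [Ca²⁺] = 3s and [PO₄³⁻] = 2s.
Ksp = [Ca²⁺]^3[PO₄³⁻]^2 = (3s)^3 · (2s)^2 = 108s^5 = 1.5×10⁻³³
s = 1.1×10⁻⁷ mol/L
[Ca²⁺] = 3s = 3.2×10⁻⁷ mol/L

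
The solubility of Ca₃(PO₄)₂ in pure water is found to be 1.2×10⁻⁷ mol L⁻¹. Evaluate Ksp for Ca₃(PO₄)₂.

Ca₃(PO₄)₂(s) ⇌ 3 Ca²⁺(aq) + 2 PO₄³⁻(aq)
Let s be the molar solubility. Then [Ca²⁺] = 3s and [PO₄³⁻] = 2s.
Ksp = [Ca²⁺]^3[PO₄³⁻]^2 = (3s)^3 · (2s)^2 = 108s^5
Ksp = 108 × (1.2×10⁻⁷)^5 = 2.7×10⁻³³

Ksp = 2.7×10⁻³³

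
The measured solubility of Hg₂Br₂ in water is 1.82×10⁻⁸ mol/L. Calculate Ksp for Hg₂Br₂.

Hg₂Br₂(s) ⇌ Hg₂²⁺(aq) + 2 Br⁻(aq)
If s mol/L of Hg₂Br₂ dissolves, [Hg₂²⁺] = s and [Br⁻] = 2s.
Ksp = [Hg₂²⁺][Br⁻]^2 = s · (2s)^2 = 4s^3
Ksp = 4 × (1.82×10⁻⁸)^3 = 2.41×10⁻²³

Ksp = 2.41×10⁻²³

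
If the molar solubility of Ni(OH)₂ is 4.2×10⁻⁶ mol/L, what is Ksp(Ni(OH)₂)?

Ni(OH)₂(s) ⇌ Ni²⁺(aq) + 2 OH⁻(aq)
If s mol/L of Ni(OH)₂ dissolves, [Ni²⁺] = s and [OH⁻] = 2s.
Ksp = [Ni²⁺][OH⁻]^2 = s · (2s)^2 = 4s^3
Ksp = 4 × (4.2×10⁻⁶)^3 = 3.0×10⁻¹⁶

Ksp = 3.0×10⁻¹⁶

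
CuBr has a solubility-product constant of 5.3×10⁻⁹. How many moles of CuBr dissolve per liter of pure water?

CuBr(s) ⇌ Cu⁺(aq) + Br⁻(aq)
If s mol/L of CuBr dissolves, [Cu⁺] = s and [Br⁻] = s.
Ksp = [Cu⁺][Br⁻] = s · s = s^2
s^2 = 5.3×10⁻⁹
s = (5.3×10⁻⁹)^(1/2) = 7.3×10⁻⁵ mol/L

7.3×10⁻⁵ M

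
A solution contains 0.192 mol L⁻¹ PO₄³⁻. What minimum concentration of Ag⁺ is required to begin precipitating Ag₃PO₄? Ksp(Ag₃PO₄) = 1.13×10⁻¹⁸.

Precipitation begins when Q = Ksp.
Ag₃PO₄(s) ⇌ 3 Ag⁺(aq) + PO₄³⁻(aq)
Ksp = [Ag⁺]^3[PO₄³⁻] = [Ag⁺]^3(0.192)
[Ag⁺]^3 = 1.13×10⁻¹⁸ / (0.192) = 5.89×10⁻¹⁸
[Ag⁺] = 1.81×10⁻⁶ mol L⁻¹

1.81×10⁻⁶ M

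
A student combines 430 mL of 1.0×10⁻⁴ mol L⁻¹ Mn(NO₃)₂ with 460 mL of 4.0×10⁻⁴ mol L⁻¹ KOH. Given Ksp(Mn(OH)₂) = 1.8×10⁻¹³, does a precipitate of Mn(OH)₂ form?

The combined volume is 890 mL.
[Mn²⁺] = (1.0×10⁻⁴)(430)/890 = 4.8×10⁻⁵ mol L⁻¹
[OH⁻] = (4.0×10⁻⁴)(460)/890 = 2.1×10⁻⁴ mol L⁻¹
Q = [Mn²⁺][OH⁻]^2 = 2.1×10⁻¹²
Since Q (2.1×10⁻¹²) exceeds Ksp (1.8×10⁻¹³), Mn(OH)₂ will precipitate.

Yes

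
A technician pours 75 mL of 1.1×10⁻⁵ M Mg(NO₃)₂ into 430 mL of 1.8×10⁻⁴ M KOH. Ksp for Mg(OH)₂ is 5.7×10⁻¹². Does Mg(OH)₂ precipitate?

No

After mixing, V = 75 mL + 430 mL = 505 mL.
[Mg²⁺] = (1.1×10⁻⁵)(75)/505 = 1.6×10⁻⁶ M
[OH⁻] = (1.8×10⁻⁴)(430)/505 = 1.5×10⁻⁴ M
Q = [Mg²⁺][OH⁻]^2 = 3.8×10⁻¹⁴
Q < Ksp (3.8×10⁻¹⁴ vs 5.7×10⁻¹²); the solution remains unsaturated and no precipitate forms.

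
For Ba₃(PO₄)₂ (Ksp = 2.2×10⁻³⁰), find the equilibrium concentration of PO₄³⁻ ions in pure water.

Ba₃(PO₄)₂(s) ⇌ 3 Ba²⁺(aq) + 2 PO₄³⁻(aq)
With molar solubility s: [Ba²⁺] = 3s, [PO₄³⁻] = 2s.
Ksp = [Ba²⁺]^3[PO₄³⁻]^2 = (3s)^3 · (2s)^2 = 108s^5 = 2.2×10⁻³⁰
s = 4.6×10⁻⁷ M
[PO₄³⁻] = 2s = 9.2×10⁻⁷ M

9.2×10⁻⁷ M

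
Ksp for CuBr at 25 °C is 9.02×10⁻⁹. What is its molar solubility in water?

9.50×10⁻⁵ M

CuBr(s) ⇌ Cu⁺(aq) + Br⁻(aq)
For each mole of CuBr that dissolves per liter, [Cu⁺] = s and [Br⁻] = s; let s denote this solubility.
Ksp = [Cu⁺][Br⁻] = s · s = s^2
s^2 = 9.02×10⁻⁹
Taking the 2nd root, s = 9.50×10⁻⁵ mol/L.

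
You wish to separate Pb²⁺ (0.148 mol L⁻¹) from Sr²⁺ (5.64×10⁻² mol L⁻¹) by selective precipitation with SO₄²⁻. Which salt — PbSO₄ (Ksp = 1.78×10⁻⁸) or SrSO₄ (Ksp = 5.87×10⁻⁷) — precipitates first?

Each salt precipitates once Q = Ksp for that salt.
For PbSO₄: [SO₄²⁻] = (Ksp/[Pb²⁺]) = 1.20×10⁻⁷ mol L⁻¹
For SrSO₄: [SO₄²⁻] = (Ksp/[Sr²⁺]) = 1.04×10⁻⁵ mol L⁻¹
The smaller threshold [SO₄²⁻] is reached first, so PbSO₄ precipitates first.

PbSO₄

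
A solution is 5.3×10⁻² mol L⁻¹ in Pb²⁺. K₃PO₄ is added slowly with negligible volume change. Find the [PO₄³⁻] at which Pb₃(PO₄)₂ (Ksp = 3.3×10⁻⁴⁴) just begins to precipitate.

1.5×10⁻²⁰ M

The threshold for precipitation is Q = Ksp.
Pb₃(PO₄)₂(s) ⇌ 3 Pb²⁺(aq) + 2 PO₄³⁻(aq)
Ksp = [Pb²⁺]^3[PO₄³⁻]^2 = [PO₄³⁻]^2(5.3×10⁻²)^3
[PO₄³⁻]^2 = 3.3×10⁻⁴⁴ / (5.3×10⁻²)^3 = 2.2×10⁻⁴⁰
[PO₄³⁻] = 1.5×10⁻²⁰ mol L⁻¹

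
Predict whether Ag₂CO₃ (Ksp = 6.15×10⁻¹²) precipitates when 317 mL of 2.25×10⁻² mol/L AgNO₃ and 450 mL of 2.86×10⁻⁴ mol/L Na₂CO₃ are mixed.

After mixing, V = 317 mL + 450 mL = 767 mL.
[Ag⁺] = (2.25×10⁻²)(317)/767 = 9.30×10⁻³ mol/L
[CO₃²⁻] = (2.86×10⁻⁴)(450)/767 = 1.68×10⁻⁴ mol/L
Q = [Ag⁺]^2[CO₃²⁻] = 1.45×10⁻⁸
Since Q (1.45×10⁻⁸) exceeds Ksp (6.15×10⁻¹²), Ag₂CO₃ will precipitate.

Yes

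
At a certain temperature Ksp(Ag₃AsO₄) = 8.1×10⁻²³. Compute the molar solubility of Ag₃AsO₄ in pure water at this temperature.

1.3×10⁻⁶ M

Ag₃AsO₄(s) ⇌ 3 Ag⁺(aq) + AsO₄³⁻(aq)
For each mole of Ag₃AsO₄ that dissolves per liter, [Ag⁺] = 3s and [AsO₄³⁻] = s; let s denote this solubility.
Ksp = [Ag⁺]^3[AsO₄³⁻] = (3s)^3 · s = 27s^4
27s^4 = 8.1×10⁻²³  ⇒  s^4 = 3.0×10⁻²⁴
Taking the 4th root, s = 1.3×10⁻⁶ M.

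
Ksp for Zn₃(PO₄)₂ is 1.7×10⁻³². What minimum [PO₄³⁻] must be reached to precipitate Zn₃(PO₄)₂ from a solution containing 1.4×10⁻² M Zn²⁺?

7.9×10⁻¹⁴ M

The threshold for precipitation is Q = Ksp.
Zn₃(PO₄)₂(s) ⇌ 3 Zn²⁺(aq) + 2 PO₄³⁻(aq)
Ksp = [Zn²⁺]^3[PO₄³⁻]^2 = [PO₄³⁻]^2(1.4×10⁻²)^3
[PO₄³⁻]^2 = 1.7×10⁻³² / (1.4×10⁻²)^3 = 6.2×10⁻²⁷
[PO₄³⁻] = 7.9×10⁻¹⁴ M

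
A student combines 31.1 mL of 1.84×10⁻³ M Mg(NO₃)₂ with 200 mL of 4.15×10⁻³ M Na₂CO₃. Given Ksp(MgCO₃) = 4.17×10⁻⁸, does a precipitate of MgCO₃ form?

Yes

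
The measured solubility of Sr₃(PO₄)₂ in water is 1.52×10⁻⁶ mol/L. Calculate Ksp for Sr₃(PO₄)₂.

Sr₃(PO₄)₂(s) ⇌ 3 Sr²⁺(aq) + 2 PO₄³⁻(aq)
With molar solubility s: [Sr²⁺] = 3s, [PO₄³⁻] = 2s.
Ksp = [Sr²⁺]^3[PO₄³⁻]^2 = (3s)^3 · (2s)^2 = 108s^5
Ksp = 108 × (1.52×10⁻⁶)^5 = 8.76×10⁻²⁸

Ksp = 8.76×10⁻²⁸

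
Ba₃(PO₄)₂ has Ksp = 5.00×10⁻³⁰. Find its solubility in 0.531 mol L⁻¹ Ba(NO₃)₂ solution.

2.89×10⁻¹⁵ M

Ba₃(PO₄)₂(s) ⇌ 3 Ba²⁺(aq) + 2 PO₄³⁻(aq)
Let s be the solubility of Ba₃(PO₄)₂ here. The common ion gives [Ba²⁺] ≈ 0.531 mol L⁻¹, and [PO₄³⁻] = 2s.
Ksp = [Ba²⁺]^3[PO₄³⁻]^2 = (0.531)^3(2s)^2
(2s)^2 = 5.00×10⁻³⁰ / (0.531)^3 = 3.34×10⁻²⁹
s = 2.89×10⁻¹⁵ mol L⁻¹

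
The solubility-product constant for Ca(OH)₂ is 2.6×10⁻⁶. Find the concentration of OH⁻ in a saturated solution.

1.7×10⁻² M

Ca(OH)₂(s) ⇌ Ca²⁺(aq) + 2 OH⁻(aq)
For each mole of Ca(OH)₂ that dissolves per liter, [Ca²⁺] = s and [OH⁻] = 2s; let s denote this solubility.
Ksp = [Ca²⁺][OH⁻]^2 = s · (2s)^2 = 4s^3 = 2.6×10⁻⁶
s = 8.7×10⁻³ mol/L
[OH⁻] = 2s = 1.7×10⁻² mol/L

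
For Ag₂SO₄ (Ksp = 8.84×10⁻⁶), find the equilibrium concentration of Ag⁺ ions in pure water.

2.61×10⁻² M

Ag₂SO₄(s) ⇌ 2 Ag⁺(aq) + SO₄²⁻(aq)
If s mol/L of Ag₂SO₄ dissolves, [Ag⁺] = 2s and [SO₄²⁻] = s.
Ksp = [Ag⁺]^2[SO₄²⁻] = (2s)^2 · s = 4s^3 = 8.84×10⁻⁶
s = 1.30×10⁻² mol/L
[Ag⁺] = 2s = 2.61×10⁻² mol/L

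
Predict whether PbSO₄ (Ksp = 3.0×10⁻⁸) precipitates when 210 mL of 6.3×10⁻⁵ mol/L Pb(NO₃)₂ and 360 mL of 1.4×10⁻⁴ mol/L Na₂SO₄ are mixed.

No

After mixing, V = 210 mL + 360 mL = 570 mL.
[Pb²⁺] = (6.3×10⁻⁵)(210)/570 = 2.3×10⁻⁵ mol/L
[SO₄²⁻] = (1.4×10⁻⁴)(360)/570 = 8.8×10⁻⁵ mol/L
Q = [Pb²⁺][SO₄²⁻] = 2.1×10⁻⁹
Since Q (2.1×10⁻⁹) is less than Ksp (3.0×10⁻⁸), no PbSO₄ precipitates.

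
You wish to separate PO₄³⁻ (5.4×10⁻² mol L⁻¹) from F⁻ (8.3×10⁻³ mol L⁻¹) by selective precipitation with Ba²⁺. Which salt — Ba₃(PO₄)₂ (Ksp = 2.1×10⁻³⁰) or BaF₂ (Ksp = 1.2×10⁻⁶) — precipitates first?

Ba₃(PO₄)₂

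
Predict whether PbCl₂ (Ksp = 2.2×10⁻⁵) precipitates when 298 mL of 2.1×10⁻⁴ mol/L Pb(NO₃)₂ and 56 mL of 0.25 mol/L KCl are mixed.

No

After mixing, V = 298 mL + 56 mL = 354 mL.
[Pb²⁺] = (2.1×10⁻⁴)(298)/354 = 1.8×10⁻⁴ mol/L
[Cl⁻] = (0.25)(56)/354 = 4.0×10⁻² mol/L
Q = [Pb²⁺][Cl⁻]^2 = 2.8×10⁻⁷
Q = 2.8×10⁻⁷ < Ksp = 2.2×10⁻⁵, so the solution is unsaturated and no precipitate forms.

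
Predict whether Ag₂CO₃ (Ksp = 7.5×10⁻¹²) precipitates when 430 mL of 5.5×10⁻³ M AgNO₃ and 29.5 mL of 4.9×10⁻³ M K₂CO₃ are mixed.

Yes

After mixing, V = 430 mL + 29.5 mL = 459.5 mL.
[Ag⁺] = (5.5×10⁻³)(430)/459.5 = 5.1×10⁻³ M
[CO₃²⁻] = (4.9×10⁻³)(29.5)/459.5 = 3.1×10⁻⁴ M
Q = [Ag⁺]^2[CO₃²⁻] = 8.3×10⁻⁹
Q = 8.3×10⁻⁹ > Ksp = 7.5×10⁻¹², so the solution is supersaturated and Ag₂CO₃ precipitates.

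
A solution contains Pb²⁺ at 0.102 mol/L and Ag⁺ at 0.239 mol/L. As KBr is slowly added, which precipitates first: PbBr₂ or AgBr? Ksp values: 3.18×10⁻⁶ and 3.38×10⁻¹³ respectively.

AgBr

Each salt precipitates once Q = Ksp for that salt.
For PbBr₂: [Br⁻] = (Ksp/[Pb²⁺])^(1/2) = 5.58×10⁻³ mol/L
For AgBr: [Br⁻] = (Ksp/[Ag⁺]) = 1.41×10⁻¹² mol/L
Since AgBr needs less Br⁻ to reach saturation, it precipitates first.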